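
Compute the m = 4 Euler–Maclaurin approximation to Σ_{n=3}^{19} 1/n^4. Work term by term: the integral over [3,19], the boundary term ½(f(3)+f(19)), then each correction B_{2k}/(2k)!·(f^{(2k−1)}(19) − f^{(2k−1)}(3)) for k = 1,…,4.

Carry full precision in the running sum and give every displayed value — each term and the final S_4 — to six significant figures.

∫_3^19 1/x^4 dx evaluates to 0.0122971.
Boundary: ½(f(3) + f(19)) = ½(0.0123457 + 7.67336e-06) = 0.00617668.
So far: 0.0184738.
k=1: B_{2}/(2)! × [f^{(1)}(19) − f^{(1)}(3)] = 1/12 × (-1.61544e-06 − (-0.0164609)) = 0.00137161.
After k=1: 0.0198454.
k=2: B_{4}/(4)! × [f^{(3)}(19) − f^{(3)}(3)] = −1/720 × (-1.34247e-07 − (-0.0548697)) = -7.62077e-05.
After k=2: 0.0197692.
k=3: B_{6}/(6)! × [f^{(5)}(19) − f^{(5)}(3)] = 1/30240 × (-2.08251e-08 − (-0.341411)) = 1.12901e-05.
After k=3: 0.0197804.
k=4: B_{8}/(8)! × [f^{(7)}(19) − f^{(7)}(3)] = −1/1209600 × (-5.19185e-09 − (-3.41411)) = -2.82251e-06.

S_4 ≈ 0.0197776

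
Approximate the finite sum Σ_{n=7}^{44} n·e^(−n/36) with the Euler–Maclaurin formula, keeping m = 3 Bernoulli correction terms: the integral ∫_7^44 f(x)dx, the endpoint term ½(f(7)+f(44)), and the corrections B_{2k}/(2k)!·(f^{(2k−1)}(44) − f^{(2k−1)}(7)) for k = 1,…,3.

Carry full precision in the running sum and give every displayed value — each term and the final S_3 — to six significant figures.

S_3 ≈ 435.382

∫_7^44 x·e^(−x/36) dx evaluates to 426.080.
Endpoint term: (f(7) + f(44))/2 = (5.76304 + 12.9613)/2 = 9.36217.
So far: 435.443.
Correction k=1: B_{2}/2! · (f^{(1)}(44) − f^{(1)}(7)) = 1/12 · (-0.0654611 − 0.663207) = -0.0607224.
Partial sum through k=1: 435.382.
Correction k=2: B_{4}/4! · (f^{(3)}(44) − f^{(3)}(7)) = −1/720 · (0.000404081 − 0.00178225) = 1.91412e-06.
Partial sum through k=2: 435.382.
Correction k=3: B_{6}/6! · (f^{(5)}(44) − f^{(5)}(7)) = 1/30240 · (6.62555e-07 − 2.35552e-06) = -5.59844e-11.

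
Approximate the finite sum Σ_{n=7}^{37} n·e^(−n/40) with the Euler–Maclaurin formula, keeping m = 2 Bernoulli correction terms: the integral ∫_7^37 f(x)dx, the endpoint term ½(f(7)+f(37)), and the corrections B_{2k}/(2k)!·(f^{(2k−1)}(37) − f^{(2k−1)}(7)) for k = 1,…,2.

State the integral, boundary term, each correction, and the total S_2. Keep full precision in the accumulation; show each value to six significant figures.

S_2 ≈ 367.081

∫_7^37 x·e^(−x/40) dx evaluates to 356.862.
½[f(7) + f(37)] = ½[5.87620 + 14.6717] = 10.2739.
Integral + boundary = 367.136.
Order-1 term: 1/12 · (0.0297399 − 0.692552) = -0.0552343.
After k=1: 367.081.
Order-2 term: −1/720 · (0.000514252 − 0.00148217) = 1.34433e-06.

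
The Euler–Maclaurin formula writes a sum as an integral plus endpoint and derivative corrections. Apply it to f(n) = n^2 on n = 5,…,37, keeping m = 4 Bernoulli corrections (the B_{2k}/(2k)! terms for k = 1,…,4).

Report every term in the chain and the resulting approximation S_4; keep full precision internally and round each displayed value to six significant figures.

Integral: ∫_5^37 x^2 dx = 16842.7.
Boundary: ½(f(5) + f(37)) = ½(25.0000 + 1369.00) = 697.000.
So far: 17539.7.
k=1: B_{2}/(2)! × [f^{(1)}(37) − f^{(1)}(5)] = 1/12 × (74.0000 − 10.0000) = 5.33333.
Partial sum through k=1: 17545.0.
k=2: B_{4}/(4)! × [f^{(3)}(37) − f^{(3)}(5)] = −1/720 × (0.00000 − 0.00000) = 0.00000.
Partial sum through k=2: 17545.0.
k=3: B_{6}/(6)! × [f^{(5)}(37) − f^{(5)}(5)] = 1/30240 × (0.00000 − 0.00000) = 0.00000.
Partial sum through k=3: 17545.0.
k=4: B_{8}/(8)! × [f^{(7)}(37) − f^{(7)}(5)] = −1/1209600 × (0.00000 − 0.00000) = 0.00000.

S_4 ≈ 17545.0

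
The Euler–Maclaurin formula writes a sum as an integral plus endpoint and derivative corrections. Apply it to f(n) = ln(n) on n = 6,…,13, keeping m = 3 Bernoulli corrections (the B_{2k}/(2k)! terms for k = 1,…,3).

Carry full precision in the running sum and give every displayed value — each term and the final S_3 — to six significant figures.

The integral term ∫_6^13 ln(x) dx = 15.5938.
Boundary: ½(f(6) + f(13)) = ½(1.79176 + 2.56495) = 2.17835.
Integral + boundary = 17.7721.
Order-1 term: 1/12 · (0.0769231 − 0.166667) = -0.00747863.
After k=1: 17.7647.
Order-2 term: −1/720 · (0.000910332 − 0.00925926) = 1.15957e-05.
After k=2: 17.7647.
Order-3 term: 1/30240 · (6.46390e-05 − 0.00308642) = -9.99266e-08.

S_3 ≈ 17.7647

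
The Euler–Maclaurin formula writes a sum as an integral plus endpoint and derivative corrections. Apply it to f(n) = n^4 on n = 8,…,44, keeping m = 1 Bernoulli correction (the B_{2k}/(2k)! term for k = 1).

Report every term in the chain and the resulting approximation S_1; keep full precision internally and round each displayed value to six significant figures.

S_1 ≈ 3.48810e+07

The integral term ∫_8^44 x^4 dx = 3.29767e+07.
Boundary: ½(f(8) + f(44)) = ½(4096.00 + 3.74810e+06) = 1.87610e+06.
Running total after boundary: 3.48528e+07.
Order-1 term: 1/12 · (340736 − 2048.00) = 28224.0.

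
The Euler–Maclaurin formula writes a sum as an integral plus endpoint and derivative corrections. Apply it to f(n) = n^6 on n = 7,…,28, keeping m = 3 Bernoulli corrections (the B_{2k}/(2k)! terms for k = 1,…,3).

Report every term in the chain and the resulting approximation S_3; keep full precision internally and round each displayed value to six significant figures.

S_3 ≈ 2.17704e+09

Integral: ∫_7^28 x^6 dx = 1.92744e+09.
Endpoint term: (f(7) + f(28))/2 = (117649 + 4.81890e+08)/2 = 2.41004e+08.
Integral + boundary = 2.16845e+09.
Order-1 term: 1/12 · (1.03262e+08 − 100842) = 8.59678e+06.
After k=1: 2.17704e+09.
Order-2 term: −1/720 · (2.63424e+06 − 41160.0) = -3601.50.
After k=2: 2.17704e+09.
Order-3 term: 1/30240 · (20160.0 − 5040.00) = 0.500000.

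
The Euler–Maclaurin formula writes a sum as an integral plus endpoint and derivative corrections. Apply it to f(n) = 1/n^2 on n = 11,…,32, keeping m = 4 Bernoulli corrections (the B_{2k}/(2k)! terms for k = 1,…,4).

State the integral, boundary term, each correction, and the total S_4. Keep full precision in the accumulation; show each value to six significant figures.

Integral: ∫_11^32 1/x^2 dx = 0.0596591.
Endpoint term: (f(11) + f(32))/2 = (0.00826446 + 0.000976562)/2 = 0.00462051.
So far: 0.0642796.
Order-1 term: 1/12 · (-6.10352e-05 − (-0.00150263)) = 0.000120133.
Partial sum through k=1: 0.0643997.
Order-2 term: −1/720 · (-7.15256e-07 − (-0.000149021)) = -2.05980e-07.
Partial sum through k=2: 0.0643995.
Order-3 term: 1/30240 · (-2.09548e-08 − (-3.69474e-05)) = 1.22111e-09.
Partial sum through k=3: 0.0643995.
Order-4 term: −1/1209600 · (-1.14596e-09 − (-1.70996e-05)) = -1.41356e-11.

S_4 ≈ 0.0643995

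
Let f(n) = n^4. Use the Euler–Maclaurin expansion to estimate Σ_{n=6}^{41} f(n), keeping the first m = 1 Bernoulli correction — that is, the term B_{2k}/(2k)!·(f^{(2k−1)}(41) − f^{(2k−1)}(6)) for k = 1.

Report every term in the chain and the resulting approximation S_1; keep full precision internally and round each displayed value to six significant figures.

S_1 ≈ 2.46061e+07

Integral: ∫_6^41 x^4 dx = 2.31697e+07.
Endpoint term: (f(6) + f(41))/2 = (1296.00 + 2.82576e+06)/2 = 1.41353e+06.
Integral + boundary = 2.45832e+07.
Order-1 term: 1/12 · (275684 − 864.000) = 22901.7.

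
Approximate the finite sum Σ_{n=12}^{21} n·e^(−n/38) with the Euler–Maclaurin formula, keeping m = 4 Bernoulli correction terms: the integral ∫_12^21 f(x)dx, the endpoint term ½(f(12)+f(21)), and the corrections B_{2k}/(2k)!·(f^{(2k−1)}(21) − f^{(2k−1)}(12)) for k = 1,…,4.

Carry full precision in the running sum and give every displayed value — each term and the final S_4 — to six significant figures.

∫_12^21 x·e^(−x/38) dx evaluates to 95.3827.
Endpoint term: (f(12) + f(21))/2 = (8.75056 + 12.0841)/2 = 10.4173.
So far: 105.800.
k=1: B_{2}/(2)! × [f^{(1)}(21) − f^{(1)}(12)] = 1/12 × (0.257431 − 0.498935) = -0.0201254.
Running total after k=1: 105.780.
k=2: B_{4}/(4)! × [f^{(3)}(21) − f^{(3)}(12)] = −1/720 × (0.000975275 − 0.00135551) = 5.28108e-07.
Running total after k=2: 105.780.
k=3: B_{6}/(6)! × [f^{(5)}(21) − f^{(5)}(12)] = 1/30240 × (1.22734e-06 − 1.63816e-06) = -1.35854e-11.
Running total after k=3: 105.780.
k=4: B_{8}/(8)! × [f^{(7)}(21) − f^{(7)}(12)] = −1/1209600 × (1.23219e-09 − 1.61884e-09) = 3.19652e-16.

S_4 ≈ 105.780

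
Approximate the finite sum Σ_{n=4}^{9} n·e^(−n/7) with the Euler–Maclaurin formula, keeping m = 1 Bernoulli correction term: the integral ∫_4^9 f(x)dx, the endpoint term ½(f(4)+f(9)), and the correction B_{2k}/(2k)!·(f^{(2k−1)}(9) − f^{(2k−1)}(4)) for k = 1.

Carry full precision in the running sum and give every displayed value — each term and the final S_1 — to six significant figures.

∫_4^9 x·e^(−x/7) dx evaluates to 12.5206.
Endpoint term: (f(4) + f(9))/2 = (2.25887 + 2.48808)/2 = 2.37347.
Running total after boundary: 14.8940.
k=1: B_{2}/(2)! × [f^{(1)}(9) − f^{(1)}(4)] = 1/12 × (-0.0789866 − 0.242022) = -0.0267507.

S_1 ≈ 14.8673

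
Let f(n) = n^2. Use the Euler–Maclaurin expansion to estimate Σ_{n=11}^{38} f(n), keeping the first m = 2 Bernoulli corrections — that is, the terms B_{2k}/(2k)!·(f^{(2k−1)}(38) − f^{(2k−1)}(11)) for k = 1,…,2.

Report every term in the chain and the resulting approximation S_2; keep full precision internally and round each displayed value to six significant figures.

S_2 ≈ 18634.0

The integral term ∫_11^38 x^2 dx = 17847.0.
Boundary: ½(f(11) + f(38)) = ½(121.000 + 1444.00) = 782.500.
So far: 18629.5.
Correction k=1: B_{2}/2! · (f^{(1)}(38) − f^{(1)}(11)) = 1/12 · (76.0000 − 22.0000) = 4.50000.
After k=1: 18634.0.
Correction k=2: B_{4}/4! · (f^{(3)}(38) − f^{(3)}(11)) = −1/720 · (0.00000 − 0.00000) = 0.00000.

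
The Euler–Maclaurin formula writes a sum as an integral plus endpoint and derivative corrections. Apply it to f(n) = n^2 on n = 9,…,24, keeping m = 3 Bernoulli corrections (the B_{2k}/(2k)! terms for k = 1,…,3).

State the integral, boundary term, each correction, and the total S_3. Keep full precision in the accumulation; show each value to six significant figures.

S_3 ≈ 4696.00

∫_9^24 x^2 dx evaluates to 4365.00.
½[f(9) + f(24)] = ½[81.0000 + 576.000] = 328.500.
Integral + boundary = 4693.50.
k=1: B_{2}/(2)! × [f^{(1)}(24) − f^{(1)}(9)] = 1/12 × (48.0000 − 18.0000) = 2.50000.
After k=1: 4696.00.
k=2: B_{4}/(4)! × [f^{(3)}(24) − f^{(3)}(9)] = −1/720 × (0.00000 − 0.00000) = 0.00000.
After k=2: 4696.00.
k=3: B_{6}/(6)! × [f^{(5)}(24) − f^{(5)}(9)] = 1/30240 × (0.00000 − 0.00000) = 0.00000.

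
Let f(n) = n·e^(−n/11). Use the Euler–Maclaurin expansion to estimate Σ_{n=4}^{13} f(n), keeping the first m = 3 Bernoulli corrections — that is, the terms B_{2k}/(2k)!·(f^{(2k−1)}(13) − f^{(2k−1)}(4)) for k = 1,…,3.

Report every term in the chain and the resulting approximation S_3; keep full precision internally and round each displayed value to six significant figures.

S_3 ≈ 37.0670

Integral: ∫_4^13 x·e^(−x/11) dx = 33.7245.
½[f(4) + f(13)] = ½[2.78058 + 3.98737] = 3.38397.
Integral + boundary = 37.1085.
Correction k=1: B_{2}/2! · (f^{(1)}(13) − f^{(1)}(4)) = 1/12 · (-0.0557674 − 0.442364) = -0.0415110.
After k=1: 37.0670.
Correction k=2: B_{4}/4! · (f^{(3)}(13) − f^{(3)}(4)) = −1/720 · (0.00460887 − 0.0151459) = 1.46347e-05.
After k=2: 37.0670.
Correction k=3: B_{6}/6! · (f^{(5)}(13) − f^{(5)}(4)) = 1/30240 · (7.99887e-05 − 0.000220131) = -4.63434e-09.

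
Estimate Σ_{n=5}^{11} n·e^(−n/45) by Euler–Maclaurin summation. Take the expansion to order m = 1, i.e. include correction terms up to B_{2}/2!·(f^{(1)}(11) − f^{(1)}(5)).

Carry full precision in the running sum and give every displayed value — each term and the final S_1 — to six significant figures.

S_1 ≈ 46.4043

∫_5^11 x·e^(−x/45) dx evaluates to 39.8769.
Boundary: ½(f(5) + f(11)) = ½(4.47420 + 8.61453) = 6.54437.
Integral + boundary = 46.4213.
Correction k=1: B_{2}/2! · (f^{(1)}(11) − f^{(1)}(5)) = 1/12 · (0.591705 − 0.795413) = -0.0169756.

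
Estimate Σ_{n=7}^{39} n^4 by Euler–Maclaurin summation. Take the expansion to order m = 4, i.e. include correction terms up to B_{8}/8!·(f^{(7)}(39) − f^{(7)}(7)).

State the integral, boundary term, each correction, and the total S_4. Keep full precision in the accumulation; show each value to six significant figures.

The integral term ∫_7^39 x^4 dx = 1.80415e+07.
½[f(7) + f(39)] = ½[2401.00 + 2.31344e+06] = 1.15792e+06.
Integral + boundary = 1.91994e+07.
Order-1 term: 1/12 · (237276 − 1372.00) = 19658.7.
After k=1: 1.92191e+07.
Order-2 term: −1/720 · (936.000 − 168.000) = -1.06667.
After k=2: 1.92191e+07.
Order-3 term: 1/30240 · (0.00000 − 0.00000) = 0.00000.
After k=3: 1.92191e+07.
Order-4 term: −1/1209600 · (0.00000 − 0.00000) = 0.00000.

S_4 ≈ 1.92191e+07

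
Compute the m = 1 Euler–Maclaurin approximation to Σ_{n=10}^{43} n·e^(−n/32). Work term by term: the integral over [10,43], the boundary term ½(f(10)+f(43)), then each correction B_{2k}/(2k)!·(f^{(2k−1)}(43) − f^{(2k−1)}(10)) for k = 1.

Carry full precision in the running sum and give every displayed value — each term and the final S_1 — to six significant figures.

S_1 ≈ 366.431

The integral term ∫_10^43 x·e^(−x/32) dx = 357.214.
Boundary: ½(f(10) + f(43)) = ½(7.31616 + 11.2172) = 9.26669.
Running total after boundary: 366.481.
k=1: B_{2}/(2)! × [f^{(1)}(43) − f^{(1)}(10)] = 1/12 × (-0.0896725 − 0.502986) = -0.0493882.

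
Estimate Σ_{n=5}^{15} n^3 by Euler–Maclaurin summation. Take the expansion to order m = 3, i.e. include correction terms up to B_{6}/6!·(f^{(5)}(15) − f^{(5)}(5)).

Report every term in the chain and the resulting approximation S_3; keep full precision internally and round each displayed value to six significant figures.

Integral: ∫_5^15 x^3 dx = 12500.0.
½[f(5) + f(15)] = ½[125.000 + 3375.00] = 1750.00.
Integral + boundary = 14250.0.
Order-1 term: 1/12 · (675.000 − 75.0000) = 50.0000.
Running total after k=1: 14300.0.
Order-2 term: −1/720 · (6.00000 − 6.00000) = 0.00000.
Running total after k=2: 14300.0.
Order-3 term: 1/30240 · (0.00000 − 0.00000) = 0.00000.

S_3 ≈ 14300.0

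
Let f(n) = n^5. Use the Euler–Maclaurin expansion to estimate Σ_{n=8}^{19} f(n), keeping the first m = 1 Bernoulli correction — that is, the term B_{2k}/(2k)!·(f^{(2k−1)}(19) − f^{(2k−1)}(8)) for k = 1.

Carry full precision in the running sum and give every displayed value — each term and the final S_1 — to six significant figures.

S_1 ≈ 9.10432e+06

Integral: ∫_8^19 x^5 dx = 7.79729e+06.
½[f(8) + f(19)] = ½[32768.0 + 2.47610e+06] = 1.25443e+06.
Integral + boundary = 9.05172e+06.
k=1: B_{2}/(2)! × [f^{(1)}(19) − f^{(1)}(8)] = 1/12 × (651605 − 20480.0) = 52593.8.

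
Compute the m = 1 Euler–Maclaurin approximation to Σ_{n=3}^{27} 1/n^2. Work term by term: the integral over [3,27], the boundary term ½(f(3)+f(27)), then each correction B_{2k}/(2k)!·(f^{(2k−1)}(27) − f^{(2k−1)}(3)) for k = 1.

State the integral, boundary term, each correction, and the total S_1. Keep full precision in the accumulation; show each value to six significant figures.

S_1 ≈ 0.358702

∫_3^27 1/x^2 dx evaluates to 0.296296.
Boundary: ½(f(3) + f(27)) = ½(0.111111 + 0.00137174) = 0.0562414.
So far: 0.352538.
k=1: B_{2}/(2)! × [f^{(1)}(27) − f^{(1)}(3)] = 1/12 × (-0.000101611 − (-0.0740741)) = 0.00616437.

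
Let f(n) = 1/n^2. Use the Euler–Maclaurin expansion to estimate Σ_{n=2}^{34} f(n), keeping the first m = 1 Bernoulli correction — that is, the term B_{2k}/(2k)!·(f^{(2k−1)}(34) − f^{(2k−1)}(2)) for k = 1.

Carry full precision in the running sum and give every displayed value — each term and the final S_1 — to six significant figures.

∫_2^34 1/x^2 dx evaluates to 0.470588.
Boundary: ½(f(2) + f(34)) = ½(0.250000 + 0.000865052) = 0.125433.
Running total after boundary: 0.596021.
Correction k=1: B_{2}/2! · (f^{(1)}(34) − f^{(1)}(2)) = 1/12 · (-5.08854e-05 − (-0.250000)) = 0.0208291.

S_1 ≈ 0.616850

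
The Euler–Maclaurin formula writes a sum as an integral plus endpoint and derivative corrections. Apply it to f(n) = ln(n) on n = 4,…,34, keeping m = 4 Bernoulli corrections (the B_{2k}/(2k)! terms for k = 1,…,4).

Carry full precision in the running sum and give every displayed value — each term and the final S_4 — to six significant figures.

S_4 ≈ 86.7891

Integral: ∫_4^34 ln(x) dx = 84.3511.
Boundary: ½(f(4) + f(34)) = ½(1.38629 + 3.52636) = 2.45633.
Integral + boundary = 86.8074.
k=1: B_{2}/(2)! × [f^{(1)}(34) − f^{(1)}(4)] = 1/12 × (0.0294118 − 0.250000) = -0.0183824.
After k=1: 86.7890.
k=2: B_{4}/(4)! × [f^{(3)}(34) − f^{(3)}(4)] = −1/720 × (5.08854e-05 − 0.0312500) = 4.33321e-05.
After k=2: 86.7891.
k=3: B_{6}/(6)! × [f^{(5)}(34) − f^{(5)}(4)] = 1/30240 × (5.28222e-07 − 0.0234375) = -7.75032e-07.
After k=3: 86.7891.
k=4: B_{8}/(8)! × [f^{(7)}(34) − f^{(7)}(4)] = −1/1209600 × (1.37082e-08 − 0.0439453) = 3.63304e-08.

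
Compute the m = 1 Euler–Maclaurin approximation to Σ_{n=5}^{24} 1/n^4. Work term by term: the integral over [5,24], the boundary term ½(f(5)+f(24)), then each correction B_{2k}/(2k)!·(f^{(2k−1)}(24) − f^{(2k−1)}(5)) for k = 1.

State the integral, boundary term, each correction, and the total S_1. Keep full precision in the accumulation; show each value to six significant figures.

Integral: ∫_5^24 1/x^4 dx = 0.00264255.
Endpoint term: (f(5) + f(24))/2 = (0.00160000 + 3.01408e-06)/2 = 0.000801507.
Integral + boundary = 0.00344406.
Order-1 term: 1/12 · (-5.02347e-07 − (-0.00128000)) = 0.000106625.

S_1 ≈ 0.00355069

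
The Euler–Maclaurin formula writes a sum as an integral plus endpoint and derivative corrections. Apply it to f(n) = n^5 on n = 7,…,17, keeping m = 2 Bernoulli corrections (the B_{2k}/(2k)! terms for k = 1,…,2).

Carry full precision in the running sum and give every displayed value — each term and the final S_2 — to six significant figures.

Integral: ∫_7^17 x^5 dx = 4.00332e+06.
½[f(7) + f(17)] = ½[16807.0 + 1.41986e+06] = 718332.
Integral + boundary = 4.72165e+06.
Correction k=1: B_{2}/2! · (f^{(1)}(17) − f^{(1)}(7)) = 1/12 · (417605 − 12005.0) = 33800.0.
Running total after k=1: 4.75545e+06.
Correction k=2: B_{4}/4! · (f^{(3)}(17) − f^{(3)}(7)) = −1/720 · (17340.0 − 2940.00) = -20.0000.

S_2 ≈ 4.75543e+06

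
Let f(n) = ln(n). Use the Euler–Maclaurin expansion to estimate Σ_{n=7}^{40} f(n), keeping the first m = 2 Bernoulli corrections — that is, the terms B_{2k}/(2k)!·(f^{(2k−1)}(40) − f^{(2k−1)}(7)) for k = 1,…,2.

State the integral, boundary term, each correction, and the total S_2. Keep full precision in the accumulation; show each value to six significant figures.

∫_7^40 ln(x) dx evaluates to 100.934.
Endpoint term: (f(7) + f(40))/2 = (1.94591 + 3.68888)/2 = 2.81739.
Running total after boundary: 103.751.
Correction k=1: B_{2}/2! · (f^{(1)}(40) − f^{(1)}(7)) = 1/12 · (0.0250000 − 0.142857) = -0.00982143.
Running total after k=1: 103.741.
Correction k=2: B_{4}/4! · (f^{(3)}(40) − f^{(3)}(7)) = −1/720 · (3.12500e-05 − 0.00583090) = 8.05507e-06.

S_2 ≈ 103.741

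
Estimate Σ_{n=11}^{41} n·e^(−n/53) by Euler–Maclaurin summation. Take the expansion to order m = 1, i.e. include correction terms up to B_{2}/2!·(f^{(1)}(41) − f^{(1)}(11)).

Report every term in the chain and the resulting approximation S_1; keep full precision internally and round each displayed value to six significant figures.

∫_11^41 x·e^(−x/53) dx evaluates to 457.778.
½[f(11) + f(41)] = ½[8.93832 + 18.9156] = 13.9270.
Running total after boundary: 471.705.
k=1: B_{2}/(2)! × [f^{(1)}(41) − f^{(1)}(11)] = 1/12 × (0.104458 − 0.643927) = -0.0449558.

S_1 ≈ 471.660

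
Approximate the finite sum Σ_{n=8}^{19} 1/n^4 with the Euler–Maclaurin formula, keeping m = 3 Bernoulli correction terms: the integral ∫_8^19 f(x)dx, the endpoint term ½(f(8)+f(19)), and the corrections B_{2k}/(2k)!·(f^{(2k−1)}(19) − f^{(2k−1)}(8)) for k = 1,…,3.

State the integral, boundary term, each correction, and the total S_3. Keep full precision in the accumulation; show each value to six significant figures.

The integral term ∫_8^19 1/x^4 dx = 0.000602444.
Endpoint term: (f(8) + f(19))/2 = (0.000244141 + 7.67336e-06)/2 = 0.000125907.
Running total after boundary: 0.000728351.
k=1: B_{2}/(2)! × [f^{(1)}(19) − f^{(1)}(8)] = 1/12 × (-1.61544e-06 − (-0.000122070)) = 1.00379e-05.
After k=1: 0.000738389.
k=2: B_{4}/(4)! × [f^{(3)}(19) − f^{(3)}(8)] = −1/720 × (-1.34247e-07 − (-5.72205e-05)) = -7.92864e-08.
After k=2: 0.000738309.
k=3: B_{6}/(6)! × [f^{(5)}(19) − f^{(5)}(8)] = 1/30240 × (-2.08251e-08 − (-5.00679e-05)) = 1.65500e-09.

S_3 ≈ 0.000738311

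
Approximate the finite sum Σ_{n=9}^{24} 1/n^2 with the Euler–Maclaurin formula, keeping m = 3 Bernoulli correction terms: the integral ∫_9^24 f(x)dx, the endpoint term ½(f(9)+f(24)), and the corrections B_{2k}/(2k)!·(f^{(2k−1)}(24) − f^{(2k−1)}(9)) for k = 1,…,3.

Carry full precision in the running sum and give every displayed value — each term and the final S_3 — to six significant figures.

S_3 ≈ 0.0767014

The integral term ∫_9^24 1/x^2 dx = 0.0694444.
½[f(9) + f(24)] = ½[0.0123457 + 0.00173611] = 0.00704090.
So far: 0.0764853.
k=1: B_{2}/(2)! × [f^{(1)}(24) − f^{(1)}(9)] = 1/12 × (-0.000144676 − (-0.00274348)) = 0.000216567.
Partial sum through k=1: 0.0767019.
k=2: B_{4}/(4)! × [f^{(3)}(24) − f^{(3)}(9)] = −1/720 × (-3.01408e-06 − (-0.000406442)) = -5.60317e-07.
Partial sum through k=2: 0.0767013.
k=3: B_{6}/(6)! × [f^{(5)}(24) − f^{(5)}(9)] = 1/30240 × (-1.56983e-07 − (-0.000150534)) = 4.97279e-09.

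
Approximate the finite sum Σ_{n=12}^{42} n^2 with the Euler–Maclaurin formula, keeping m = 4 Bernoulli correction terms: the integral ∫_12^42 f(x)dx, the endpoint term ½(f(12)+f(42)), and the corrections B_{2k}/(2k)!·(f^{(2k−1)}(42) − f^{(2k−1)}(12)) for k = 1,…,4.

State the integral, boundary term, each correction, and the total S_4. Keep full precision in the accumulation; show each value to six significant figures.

The integral term ∫_12^42 x^2 dx = 24120.0.
½[f(12) + f(42)] = ½[144.000 + 1764.00] = 954.000.
Running total after boundary: 25074.0.
Correction k=1: B_{2}/2! · (f^{(1)}(42) − f^{(1)}(12)) = 1/12 · (84.0000 − 24.0000) = 5.00000.
After k=1: 25079.0.
Correction k=2: B_{4}/4! · (f^{(3)}(42) − f^{(3)}(12)) = −1/720 · (0.00000 − 0.00000) = 0.00000.
After k=2: 25079.0.
Correction k=3: B_{6}/6! · (f^{(5)}(42) − f^{(5)}(12)) = 1/30240 · (0.00000 − 0.00000) = 0.00000.
After k=3: 25079.0.
Correction k=4: B_{8}/8! · (f^{(7)}(42) − f^{(7)}(12)) = −1/1209600 · (0.00000 − 0.00000) = 0.00000.

S_4 ≈ 25079.0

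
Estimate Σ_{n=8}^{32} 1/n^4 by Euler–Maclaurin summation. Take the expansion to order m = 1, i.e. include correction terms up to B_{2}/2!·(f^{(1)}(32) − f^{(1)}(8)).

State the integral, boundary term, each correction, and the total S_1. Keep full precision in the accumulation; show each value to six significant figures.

The integral term ∫_8^32 1/x^4 dx = 0.000640869.
Endpoint term: (f(8) + f(32))/2 = (0.000244141 + 9.53674e-07)/2 = 0.000122547.
Integral + boundary = 0.000763416.
k=1: B_{2}/(2)! × [f^{(1)}(32) − f^{(1)}(8)] = 1/12 × (-1.19209e-07 − (-0.000122070)) = 1.01626e-05.

S_1 ≈ 0.000773579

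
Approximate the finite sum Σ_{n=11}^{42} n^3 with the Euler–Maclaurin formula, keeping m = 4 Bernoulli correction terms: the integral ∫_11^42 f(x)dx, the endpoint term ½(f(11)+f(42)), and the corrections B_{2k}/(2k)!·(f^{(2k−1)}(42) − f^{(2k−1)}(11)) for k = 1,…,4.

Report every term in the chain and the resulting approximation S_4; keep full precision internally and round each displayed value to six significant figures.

Integral: ∫_11^42 x^3 dx = 774264.
½[f(11) + f(42)] = ½[1331.00 + 74088.0] = 37709.5.
Integral + boundary = 811973.
k=1: B_{2}/(2)! × [f^{(1)}(42) − f^{(1)}(11)] = 1/12 × (5292.00 − 363.000) = 410.750.
Partial sum through k=1: 812384.
k=2: B_{4}/(4)! × [f^{(3)}(42) − f^{(3)}(11)] = −1/720 × (6.00000 − 6.00000) = 0.00000.
Partial sum through k=2: 812384.
k=3: B_{6}/(6)! × [f^{(5)}(42) − f^{(5)}(11)] = 1/30240 × (0.00000 − 0.00000) = 0.00000.
Partial sum through k=3: 812384.
k=4: B_{8}/(8)! × [f^{(7)}(42) − f^{(7)}(11)] = −1/1209600 × (0.00000 − 0.00000) = 0.00000.

S_4 ≈ 812384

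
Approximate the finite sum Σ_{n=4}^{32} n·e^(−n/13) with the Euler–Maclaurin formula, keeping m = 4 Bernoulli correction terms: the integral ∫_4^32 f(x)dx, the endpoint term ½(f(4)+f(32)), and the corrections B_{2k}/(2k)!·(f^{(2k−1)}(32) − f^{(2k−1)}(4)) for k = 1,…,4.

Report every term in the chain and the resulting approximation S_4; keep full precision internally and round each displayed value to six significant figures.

The integral term ∫_4^32 x·e^(−x/13) dx = 112.564.
Boundary: ½(f(4) + f(32)) = ½(2.94057 + 2.72972) = 2.83514.
So far: 115.399.
Correction k=1: B_{2}/2! · (f^{(1)}(32) − f^{(1)}(4)) = 1/12 · (-0.124675 − 0.508944) = -0.0528016.
After k=1: 115.346.
Correction k=2: B_{4}/4! · (f^{(3)}(32) − f^{(3)}(4)) = −1/720 · (0.000271791 − 0.0117114) = 1.58883e-05.
After k=2: 115.346.
Correction k=3: B_{6}/6! · (f^{(5)}(32) − f^{(5)}(4)) = 1/30240 · (7.58167e-06 − 0.000120777) = -3.74323e-09.
After k=3: 115.346.
Correction k=4: B_{8}/8! · (f^{(7)}(32) − f^{(7)}(4)) = −1/1209600 · (8.02077e-08 − 1.01926e-06) = 7.76336e-13.

S_4 ≈ 115.346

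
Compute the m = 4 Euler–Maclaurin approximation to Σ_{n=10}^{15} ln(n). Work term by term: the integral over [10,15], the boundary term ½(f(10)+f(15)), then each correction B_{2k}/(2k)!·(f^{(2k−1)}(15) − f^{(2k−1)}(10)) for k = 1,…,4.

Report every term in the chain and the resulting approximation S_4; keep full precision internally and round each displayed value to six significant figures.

∫_10^15 ln(x) dx evaluates to 12.5949.
Endpoint term: (f(10) + f(15))/2 = (2.30259 + 2.70805)/2 = 2.50532.
Integral + boundary = 15.1002.
k=1: B_{2}/(2)! × [f^{(1)}(15) − f^{(1)}(10)] = 1/12 × (0.0666667 − 0.100000) = -0.00277778.
Partial sum through k=1: 15.0974.
k=2: B_{4}/(4)! × [f^{(3)}(15) − f^{(3)}(10)] = −1/720 × (0.000592593 − 0.00200000) = 1.95473e-06.
Partial sum through k=2: 15.0974.
k=3: B_{6}/(6)! × [f^{(5)}(15) − f^{(5)}(10)] = 1/30240 × (3.16049e-05 − 0.000240000) = -6.89137e-09.
Partial sum through k=3: 15.0974.
k=4: B_{8}/(8)! × [f^{(7)}(15) − f^{(7)}(10)] = −1/1209600 × (4.21399e-06 − 7.20000e-05) = 5.60400e-11.

S_4 ≈ 15.0974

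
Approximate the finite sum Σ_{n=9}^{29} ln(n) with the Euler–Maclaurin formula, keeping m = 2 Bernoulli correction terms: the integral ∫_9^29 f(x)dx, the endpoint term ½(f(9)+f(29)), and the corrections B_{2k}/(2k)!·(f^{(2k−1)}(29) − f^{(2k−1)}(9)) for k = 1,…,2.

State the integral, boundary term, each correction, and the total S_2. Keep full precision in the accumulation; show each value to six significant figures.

S_2 ≈ 60.6524

∫_9^29 ln(x) dx evaluates to 57.8766.
½[f(9) + f(29)] = ½[2.19722 + 3.36730] = 2.78226.
Running total after boundary: 60.6588.
Correction k=1: B_{2}/2! · (f^{(1)}(29) − f^{(1)}(9)) = 1/12 · (0.0344828 − 0.111111) = -0.00638570.
Running total after k=1: 60.6524.
Correction k=2: B_{4}/4! · (f^{(3)}(29) − f^{(3)}(9)) = −1/720 · (8.20042e-05 − 0.00274348) = 3.69650e-06.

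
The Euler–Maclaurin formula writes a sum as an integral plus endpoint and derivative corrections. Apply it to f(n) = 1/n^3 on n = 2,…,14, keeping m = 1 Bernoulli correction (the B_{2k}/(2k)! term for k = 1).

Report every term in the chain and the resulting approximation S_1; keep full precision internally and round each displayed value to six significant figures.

S_1 ≈ 0.200750

Integral: ∫_2^14 1/x^3 dx = 0.122449.
½[f(2) + f(14)] = ½[0.125000 + 0.000364431] = 0.0626822.
Integral + boundary = 0.185131.
k=1: B_{2}/(2)! × [f^{(1)}(14) − f^{(1)}(2)] = 1/12 × (-7.80925e-05 − (-0.187500)) = 0.0156185.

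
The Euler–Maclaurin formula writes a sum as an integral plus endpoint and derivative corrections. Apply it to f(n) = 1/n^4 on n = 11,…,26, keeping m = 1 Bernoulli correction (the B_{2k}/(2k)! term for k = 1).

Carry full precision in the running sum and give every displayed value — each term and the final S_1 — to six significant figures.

∫_11^26 1/x^4 dx evaluates to 0.000231473.
Boundary: ½(f(11) + f(26)) = ½(6.83013e-05 + 2.18830e-06) = 3.52448e-05.
Integral + boundary = 0.000266718.
k=1: B_{2}/(2)! × [f^{(1)}(26) − f^{(1)}(11)] = 1/12 × (-3.36661e-07 − (-2.48369e-05)) = 2.04168e-06.

S_1 ≈ 0.000268760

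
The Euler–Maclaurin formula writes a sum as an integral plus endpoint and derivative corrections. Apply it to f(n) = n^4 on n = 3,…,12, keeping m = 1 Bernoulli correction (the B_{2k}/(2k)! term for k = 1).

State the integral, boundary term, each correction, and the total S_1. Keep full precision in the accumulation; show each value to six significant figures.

S_1 ≈ 60693.3

The integral term ∫_3^12 x^4 dx = 49717.8.
Endpoint term: (f(3) + f(12))/2 = (81.0000 + 20736.0)/2 = 10408.5.
So far: 60126.3.
k=1: B_{2}/(2)! × [f^{(1)}(12) − f^{(1)}(3)] = 1/12 × (6912.00 − 108.000) = 567.000.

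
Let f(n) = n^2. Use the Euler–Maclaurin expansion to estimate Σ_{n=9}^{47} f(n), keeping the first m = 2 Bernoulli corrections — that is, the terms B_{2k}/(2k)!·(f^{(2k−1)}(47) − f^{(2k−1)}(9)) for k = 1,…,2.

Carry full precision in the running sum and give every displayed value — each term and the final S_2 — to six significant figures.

Integral: ∫_9^47 x^2 dx = 34364.7.
½[f(9) + f(47)] = ½[81.0000 + 2209.00] = 1145.00.
So far: 35509.7.
Order-1 term: 1/12 · (94.0000 − 18.0000) = 6.33333.
Running total after k=1: 35516.0.
Order-2 term: −1/720 · (0.00000 − 0.00000) = 0.00000.

S_2 ≈ 35516.0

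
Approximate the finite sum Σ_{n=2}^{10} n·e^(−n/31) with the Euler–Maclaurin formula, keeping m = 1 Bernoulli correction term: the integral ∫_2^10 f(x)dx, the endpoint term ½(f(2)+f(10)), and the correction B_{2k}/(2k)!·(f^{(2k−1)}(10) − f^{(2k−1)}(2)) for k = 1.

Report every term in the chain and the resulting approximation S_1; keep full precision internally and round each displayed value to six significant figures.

S_1 ≈ 43.0540

The integral term ∫_2^10 x·e^(−x/31) dx = 38.5272.
Boundary: ½(f(2) + f(10)) = ½(1.87504 + 7.24278) = 4.55891.
Integral + boundary = 43.0862.
Order-1 term: 1/12 · (0.490640 − 0.877036) = -0.0321997.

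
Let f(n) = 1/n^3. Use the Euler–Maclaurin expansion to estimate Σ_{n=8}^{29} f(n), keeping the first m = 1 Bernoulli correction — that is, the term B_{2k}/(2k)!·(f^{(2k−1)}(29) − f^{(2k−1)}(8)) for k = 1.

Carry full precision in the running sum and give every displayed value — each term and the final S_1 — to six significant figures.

S_1 ≈ 0.00827571

Integral: ∫_8^29 1/x^3 dx = 0.00721797.
Endpoint term: (f(8) + f(29))/2 = (0.00195312 + 4.10021e-05)/2 = 0.000997064.
Integral + boundary = 0.00821503.
k=1: B_{2}/(2)! × [f^{(1)}(29) − f^{(1)}(8)] = 1/12 × (-4.24160e-06 − (-0.000732422)) = 6.06817e-05.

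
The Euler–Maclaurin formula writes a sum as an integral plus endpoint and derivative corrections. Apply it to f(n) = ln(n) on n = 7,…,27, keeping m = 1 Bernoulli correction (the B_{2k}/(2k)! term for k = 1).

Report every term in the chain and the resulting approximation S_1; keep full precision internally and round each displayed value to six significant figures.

S_1 ≈ 57.9783

∫_7^27 ln(x) dx evaluates to 55.3662.
½[f(7) + f(27)] = ½[1.94591 + 3.29584] = 2.62087.
So far: 57.9871.
Order-1 term: 1/12 · (0.0370370 − 0.142857) = -0.00881834.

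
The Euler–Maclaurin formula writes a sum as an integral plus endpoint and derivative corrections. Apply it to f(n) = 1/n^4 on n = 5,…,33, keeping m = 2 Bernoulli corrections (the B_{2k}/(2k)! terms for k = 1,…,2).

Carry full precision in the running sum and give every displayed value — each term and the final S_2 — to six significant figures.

S_2 ≈ 0.00356234

Integral: ∫_5^33 1/x^4 dx = 0.00265739.
½[f(5) + f(33)] = ½[0.00160000 + 8.43226e-07] = 0.000800422.
Integral + boundary = 0.00345781.
k=1: B_{2}/(2)! × [f^{(1)}(33) − f^{(1)}(5)] = 1/12 × (-1.02209e-07 − (-0.00128000)) = 0.000106658.
Partial sum through k=1: 0.00356447.
k=2: B_{4}/(4)! × [f^{(3)}(33) − f^{(3)}(5)] = −1/720 × (-2.81568e-09 − (-0.00153600)) = -2.13333e-06.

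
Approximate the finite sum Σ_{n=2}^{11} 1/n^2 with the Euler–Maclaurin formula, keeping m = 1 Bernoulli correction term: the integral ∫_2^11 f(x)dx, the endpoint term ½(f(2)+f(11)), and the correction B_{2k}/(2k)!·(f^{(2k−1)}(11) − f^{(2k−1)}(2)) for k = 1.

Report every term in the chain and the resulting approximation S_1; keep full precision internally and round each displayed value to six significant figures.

S_1 ≈ 0.558931

∫_2^11 1/x^2 dx evaluates to 0.409091.
Boundary: ½(f(2) + f(11)) = ½(0.250000 + 0.00826446) = 0.129132.
Integral + boundary = 0.538223.
Order-1 term: 1/12 · (-0.00150263 − (-0.250000)) = 0.0207081.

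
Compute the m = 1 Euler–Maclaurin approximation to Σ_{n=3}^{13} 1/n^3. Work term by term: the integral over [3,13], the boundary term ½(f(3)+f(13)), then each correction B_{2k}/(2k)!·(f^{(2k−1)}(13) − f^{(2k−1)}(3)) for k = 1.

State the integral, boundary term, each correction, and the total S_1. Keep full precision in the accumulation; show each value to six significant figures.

∫_3^13 1/x^3 dx evaluates to 0.0525970.
½[f(3) + f(13)] = ½[0.0370370 + 0.000455166] = 0.0187461.
Running total after boundary: 0.0713431.
Order-1 term: 1/12 · (-0.000105038 − (-0.0370370)) = 0.00307767.

S_1 ≈ 0.0744207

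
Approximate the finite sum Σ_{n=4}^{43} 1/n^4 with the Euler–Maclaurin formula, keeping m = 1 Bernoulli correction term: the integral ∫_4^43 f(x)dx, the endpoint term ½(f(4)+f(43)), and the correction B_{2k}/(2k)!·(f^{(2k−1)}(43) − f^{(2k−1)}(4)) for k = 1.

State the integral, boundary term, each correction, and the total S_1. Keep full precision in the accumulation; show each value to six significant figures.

S_1 ≈ 0.00748293

The integral term ∫_4^43 1/x^4 dx = 0.00520414.
Boundary: ½(f(4) + f(43)) = ½(0.00390625 + 2.92500e-07) = 0.00195327.
Running total after boundary: 0.00715741.
k=1: B_{2}/(2)! × [f^{(1)}(43) − f^{(1)}(4)] = 1/12 × (-2.72093e-08 − (-0.00390625)) = 0.000325519.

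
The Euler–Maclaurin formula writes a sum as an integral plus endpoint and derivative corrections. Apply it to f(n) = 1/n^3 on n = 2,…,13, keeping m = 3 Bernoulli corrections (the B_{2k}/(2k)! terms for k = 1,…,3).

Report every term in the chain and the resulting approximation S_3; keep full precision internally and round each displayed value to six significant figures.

S_3 ≈ 0.199409

The integral term ∫_2^13 1/x^3 dx = 0.122041.
Endpoint term: (f(2) + f(13))/2 = (0.125000 + 0.000455166)/2 = 0.0627276.
Running total after boundary: 0.184769.
Correction k=1: B_{2}/2! · (f^{(1)}(13) − f^{(1)}(2)) = 1/12 · (-0.000105038 − (-0.187500)) = 0.0156162.
Partial sum through k=1: 0.200385.
Correction k=2: B_{4}/4! · (f^{(3)}(13) − f^{(3)}(2)) = −1/720 · (-1.24306e-05 − (-0.937500)) = -0.00130207.
Partial sum through k=2: 0.199083.
Correction k=3: B_{6}/6! · (f^{(5)}(13) − f^{(5)}(2)) = 1/30240 · (-3.08925e-06 − (-9.84375)) = 0.000325521.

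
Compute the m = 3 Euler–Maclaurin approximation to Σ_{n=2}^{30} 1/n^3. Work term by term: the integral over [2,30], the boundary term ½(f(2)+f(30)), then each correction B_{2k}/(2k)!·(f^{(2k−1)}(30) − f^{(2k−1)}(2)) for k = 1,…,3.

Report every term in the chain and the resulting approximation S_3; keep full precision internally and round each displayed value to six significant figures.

∫_2^30 1/x^3 dx evaluates to 0.124444.
Endpoint term: (f(2) + f(30))/2 = (0.125000 + 3.70370e-05)/2 = 0.0625185.
Running total after boundary: 0.186963.
Order-1 term: 1/12 · (-3.70370e-06 − (-0.187500)) = 0.0156247.
Partial sum through k=1: 0.202588.
Order-2 term: −1/720 · (-8.23045e-08 − (-0.937500)) = -0.00130208.
Partial sum through k=2: 0.201286.
Order-3 term: 1/30240 · (-3.84088e-09 − (-9.84375)) = 0.000325521.

S_3 ≈ 0.201611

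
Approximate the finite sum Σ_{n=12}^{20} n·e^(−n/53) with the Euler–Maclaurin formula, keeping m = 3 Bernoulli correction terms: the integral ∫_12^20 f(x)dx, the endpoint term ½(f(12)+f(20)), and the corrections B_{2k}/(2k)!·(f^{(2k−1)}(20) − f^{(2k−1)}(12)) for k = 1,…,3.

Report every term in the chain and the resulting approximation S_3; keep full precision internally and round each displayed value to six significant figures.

S_3 ≈ 105.765

Integral: ∫_12^20 x·e^(−x/53) dx = 94.1403.
½[f(12) + f(20)] = ½[9.56864 + 13.7134] = 11.6410.
Running total after boundary: 105.781.
Order-1 term: 1/12 · (0.426927 − 0.616847) = -0.0158267.
Running total after k=1: 105.765.
Order-2 term: −1/720 · (0.000640181 − 0.000787334) = 2.04380e-07.
Running total after k=2: 105.765.
Order-3 term: 1/30240 · (4.01700e-07 − 4.82403e-07) = -2.66876e-12.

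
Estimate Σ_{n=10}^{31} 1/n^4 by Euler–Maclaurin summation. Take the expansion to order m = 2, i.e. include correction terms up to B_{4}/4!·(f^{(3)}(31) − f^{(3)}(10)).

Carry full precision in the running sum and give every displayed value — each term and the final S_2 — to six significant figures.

S_2 ≈ 0.000375991

Integral: ∫_10^31 1/x^4 dx = 0.000322144.
Endpoint term: (f(10) + f(31))/2 = (0.000100000 + 1.08281e-06)/2 = 5.05414e-05.
Running total after boundary: 0.000372686.
Order-1 term: 1/12 · (-1.39718e-07 − (-4.00000e-05)) = 3.32169e-06.
Running total after k=1: 0.000376007.
Order-2 term: −1/720 · (-4.36164e-09 − (-1.20000e-05)) = -1.66606e-08.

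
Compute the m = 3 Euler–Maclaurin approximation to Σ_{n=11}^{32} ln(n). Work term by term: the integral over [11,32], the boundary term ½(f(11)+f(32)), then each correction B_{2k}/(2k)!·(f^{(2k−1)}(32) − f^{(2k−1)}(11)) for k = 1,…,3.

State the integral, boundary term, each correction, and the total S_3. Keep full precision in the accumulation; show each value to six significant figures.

S_3 ≈ 66.4535

∫_11^32 ln(x) dx evaluates to 63.5267.
Endpoint term: (f(11) + f(32))/2 = (2.39790 + 3.46574)/2 = 2.93182.
Integral + boundary = 66.4585.
Correction k=1: B_{2}/2! · (f^{(1)}(32) − f^{(1)}(11)) = 1/12 · (0.0312500 − 0.0909091) = -0.00497159.
Partial sum through k=1: 66.4535.
Correction k=2: B_{4}/4! · (f^{(3)}(32) − f^{(3)}(11)) = −1/720 · (6.10352e-05 − 0.00150263) = 2.00221e-06.
Partial sum through k=2: 66.4535.
Correction k=3: B_{6}/6! · (f^{(5)}(32) − f^{(5)}(11)) = 1/30240 · (7.15256e-07 − 0.000149021) = -4.90429e-09.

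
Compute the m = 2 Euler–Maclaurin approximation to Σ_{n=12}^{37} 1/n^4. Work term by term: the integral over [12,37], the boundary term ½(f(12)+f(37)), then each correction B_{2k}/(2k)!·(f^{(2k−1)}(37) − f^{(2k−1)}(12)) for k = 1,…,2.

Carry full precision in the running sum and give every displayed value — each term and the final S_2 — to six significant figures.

Integral: ∫_12^37 1/x^4 dx = 0.000186321.
½[f(12) + f(37)] = ½[4.82253e-05 + 5.33572e-07] = 2.43794e-05.
Running total after boundary: 0.000210700.
k=1: B_{2}/(2)! × [f^{(1)}(37) − f^{(1)}(12)] = 1/12 × (-5.76835e-08 − (-1.60751e-05)) = 1.33478e-06.
Running total after k=1: 0.000212035.
k=2: B_{4}/(4)! × [f^{(3)}(37) − f^{(3)}(12)] = −1/720 × (-1.26406e-09 − (-3.34898e-06)) = -4.64961e-09.

S_2 ≈ 0.000212030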